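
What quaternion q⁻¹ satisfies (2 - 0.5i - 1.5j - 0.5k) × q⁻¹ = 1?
0.2963 + 0.0741i + 0.2222j + 0.0741k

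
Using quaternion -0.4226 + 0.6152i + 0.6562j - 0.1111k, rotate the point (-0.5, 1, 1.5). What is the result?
(-0.381, 0.329, -1.802)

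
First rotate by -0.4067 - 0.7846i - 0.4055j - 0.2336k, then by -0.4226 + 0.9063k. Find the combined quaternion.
0.3836 + 0.6991i - 0.5397j - 0.2699k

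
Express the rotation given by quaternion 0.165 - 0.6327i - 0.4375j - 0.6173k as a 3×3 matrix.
[[-0.1449, 0.7573, 0.6368], [0.3499, -0.5627, 0.7489], [0.9255, 0.3313, -0.1834]]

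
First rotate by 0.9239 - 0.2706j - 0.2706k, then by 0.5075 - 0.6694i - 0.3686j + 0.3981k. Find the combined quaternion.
0.4769 - 0.411i - 0.659j + 0.4116k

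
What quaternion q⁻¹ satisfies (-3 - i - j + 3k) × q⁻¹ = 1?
-0.15 + 0.05i + 0.05j - 0.15k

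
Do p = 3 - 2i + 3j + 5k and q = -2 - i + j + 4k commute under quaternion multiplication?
No: pq = -31 + 8i + 3k ≠ -31 - 6i - 6j + k = qp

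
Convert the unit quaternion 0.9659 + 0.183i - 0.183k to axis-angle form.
axis = (√2/2, 0, -√2/2), θ = π/6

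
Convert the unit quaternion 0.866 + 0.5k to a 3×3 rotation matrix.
[[0.5, -0.866, 0], [0.866, 0.5, 0], [0, 0, 1]]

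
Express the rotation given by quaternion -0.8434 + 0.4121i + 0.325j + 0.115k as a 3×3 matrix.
[[0.7623, 0.4618, -0.4534], [0.0739, 0.6339, 0.7699], [0.643, -0.6204, 0.4491]]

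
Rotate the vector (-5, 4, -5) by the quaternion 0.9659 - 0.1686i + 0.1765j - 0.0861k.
(-6.037, 3.366, -4.269)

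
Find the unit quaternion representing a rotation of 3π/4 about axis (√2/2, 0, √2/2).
0.3827 + 0.6533i + 0.6533k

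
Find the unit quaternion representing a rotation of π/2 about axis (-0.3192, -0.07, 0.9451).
0.7071 - 0.2257i - 0.0495j + 0.6683k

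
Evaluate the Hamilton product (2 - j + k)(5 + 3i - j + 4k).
5 + 3i - 4j + 16k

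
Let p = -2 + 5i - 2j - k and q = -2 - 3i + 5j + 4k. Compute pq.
33 - 7i - 23j + 13k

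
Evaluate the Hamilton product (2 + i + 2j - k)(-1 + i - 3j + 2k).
5 + 2i - 11j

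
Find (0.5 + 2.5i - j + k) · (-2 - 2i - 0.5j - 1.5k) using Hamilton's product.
5 - 4i + 3.5j - 6k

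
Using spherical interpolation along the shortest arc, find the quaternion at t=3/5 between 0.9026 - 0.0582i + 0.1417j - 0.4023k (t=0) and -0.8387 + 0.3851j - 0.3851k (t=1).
0.9783 - 0.0269i - 0.1925j + 0.0722k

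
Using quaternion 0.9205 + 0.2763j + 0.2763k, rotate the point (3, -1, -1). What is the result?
(2.084, 0.526, -2.526)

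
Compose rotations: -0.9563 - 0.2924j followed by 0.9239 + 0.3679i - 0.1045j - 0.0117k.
-0.9141 - 0.3552i - 0.1702j - 0.0964k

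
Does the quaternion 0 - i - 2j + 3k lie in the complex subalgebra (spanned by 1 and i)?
No. The quaternion -i - 2j + 3k has j-coefficient y = -2 and k-coefficient z = 3, not both zero, so it does not lie in the complex subalgebra spanned by 1 and i.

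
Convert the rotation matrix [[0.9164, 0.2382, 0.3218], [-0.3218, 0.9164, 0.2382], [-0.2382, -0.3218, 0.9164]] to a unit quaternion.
0.9681 - 0.1446i + 0.1446j - 0.1446k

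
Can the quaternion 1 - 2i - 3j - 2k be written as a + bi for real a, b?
No. The quaternion 1 - 2i - 3j - 2k has j-coefficient y = -3 and k-coefficient z = -2, not both zero, so it does not lie in the complex subalgebra spanned by 1 and i.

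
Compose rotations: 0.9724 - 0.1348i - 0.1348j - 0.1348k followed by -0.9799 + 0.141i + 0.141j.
-0.9148 + 0.2502i + 0.2882j + 0.1321k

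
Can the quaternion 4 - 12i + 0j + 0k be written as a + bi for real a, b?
Yes. The quaternion 4 - 12i has j- and k-coefficients y = z = 0, so it lies in the complex subalgebra spanned by 1 and i.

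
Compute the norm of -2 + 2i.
√8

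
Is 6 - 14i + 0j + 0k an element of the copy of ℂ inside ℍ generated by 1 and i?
Yes. The quaternion 6 - 14i has j- and k-coefficients y = z = 0, so it lies in the complex subalgebra spanned by 1 and i.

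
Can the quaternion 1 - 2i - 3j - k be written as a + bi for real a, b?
No. The quaternion 1 - 2i - 3j - k has j-coefficient y = -3 and k-coefficient z = -1, not both zero, so it does not lie in the complex subalgebra spanned by 1 and i.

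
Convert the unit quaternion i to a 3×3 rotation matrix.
[[1, 0, 0], [0, -1, 0], [0, 0, -1]]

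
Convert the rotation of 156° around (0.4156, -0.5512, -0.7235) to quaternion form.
0.2079 + 0.4065i - 0.5392j - 0.7077k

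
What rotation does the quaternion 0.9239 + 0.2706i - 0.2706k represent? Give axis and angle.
axis = (√2/2, 0, -√2/2), θ = π/4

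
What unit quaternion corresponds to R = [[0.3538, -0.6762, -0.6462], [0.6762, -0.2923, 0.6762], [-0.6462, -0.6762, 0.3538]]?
0.5948 - 0.5684i + 0.5684k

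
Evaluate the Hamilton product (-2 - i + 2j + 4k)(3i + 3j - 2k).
5 - 22i + 4j - 5k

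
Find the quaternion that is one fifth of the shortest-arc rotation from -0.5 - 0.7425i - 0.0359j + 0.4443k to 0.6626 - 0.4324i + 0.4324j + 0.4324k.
-0.2709 - 0.8002i + 0.0887j + 0.5276k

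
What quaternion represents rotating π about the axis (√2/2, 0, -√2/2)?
0.7071i - 0.7071k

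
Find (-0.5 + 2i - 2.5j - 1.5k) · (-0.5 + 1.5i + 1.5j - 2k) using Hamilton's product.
-2 + 5.5i + 2.25j + 8.5k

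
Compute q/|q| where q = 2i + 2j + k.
0.6667i + 0.6667j + 0.3333k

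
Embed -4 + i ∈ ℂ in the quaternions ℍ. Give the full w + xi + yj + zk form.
-4 + i + 0j + 0k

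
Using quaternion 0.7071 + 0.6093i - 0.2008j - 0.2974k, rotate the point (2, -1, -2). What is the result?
(2.602, 0.073, -1.492)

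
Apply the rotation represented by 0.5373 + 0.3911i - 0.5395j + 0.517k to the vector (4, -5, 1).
(4.246, -1.241, 4.736)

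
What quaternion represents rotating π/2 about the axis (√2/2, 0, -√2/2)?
0.7071 + 0.5i - 0.5k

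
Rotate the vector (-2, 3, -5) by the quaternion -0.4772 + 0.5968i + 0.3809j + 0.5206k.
(1.23, -5.51, -2.476)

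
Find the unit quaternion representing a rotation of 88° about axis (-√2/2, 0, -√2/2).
0.7193 - 0.4912i - 0.4912k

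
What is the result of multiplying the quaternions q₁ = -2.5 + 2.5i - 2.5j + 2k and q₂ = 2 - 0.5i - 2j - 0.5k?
-7.75 + 11.5i + 0.25j - k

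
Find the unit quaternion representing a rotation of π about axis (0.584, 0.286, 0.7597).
0.584i + 0.286j + 0.7597k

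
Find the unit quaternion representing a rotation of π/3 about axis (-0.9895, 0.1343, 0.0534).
0.866 - 0.4948i + 0.0672j + 0.0267k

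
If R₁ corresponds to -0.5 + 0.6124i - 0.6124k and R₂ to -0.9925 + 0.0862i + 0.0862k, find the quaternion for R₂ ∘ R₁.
0.4963 - 0.6509i + 0.1056j + 0.5647k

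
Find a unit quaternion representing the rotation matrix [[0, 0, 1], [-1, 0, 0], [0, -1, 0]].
-0.5 + 0.5i - 0.5j + 0.5k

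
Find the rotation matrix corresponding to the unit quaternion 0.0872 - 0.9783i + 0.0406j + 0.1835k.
[[0.9294, -0.1114, -0.352], [-0.0474, -0.9815, 0.1855], [-0.3661, -0.1557, -0.9174]]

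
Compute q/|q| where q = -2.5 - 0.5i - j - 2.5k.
-0.6742 - 0.1348i - 0.2697j - 0.6742k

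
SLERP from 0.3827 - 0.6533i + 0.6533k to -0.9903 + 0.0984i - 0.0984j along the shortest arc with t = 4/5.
0.9521 - 0.2459i + 0.0852j + 0.1607k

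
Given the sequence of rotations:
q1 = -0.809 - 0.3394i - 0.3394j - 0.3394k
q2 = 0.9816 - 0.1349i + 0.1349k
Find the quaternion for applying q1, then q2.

q2 · q1 = -0.7941 - 0.1782i - 0.4247j - 0.3965k
-0.7941 - 0.1782i - 0.4247j - 0.3965k


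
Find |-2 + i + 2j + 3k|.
√18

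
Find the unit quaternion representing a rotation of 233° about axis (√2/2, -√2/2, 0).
-0.4462 + 0.6328i - 0.6328j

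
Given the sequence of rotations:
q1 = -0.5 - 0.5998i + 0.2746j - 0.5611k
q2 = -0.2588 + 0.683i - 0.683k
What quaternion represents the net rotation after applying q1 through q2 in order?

q2 · q1 = 0.1558 + 0.0013i + 0.7218j + 0.6743k
0.1558 + 0.0013i + 0.7218j + 0.6743k


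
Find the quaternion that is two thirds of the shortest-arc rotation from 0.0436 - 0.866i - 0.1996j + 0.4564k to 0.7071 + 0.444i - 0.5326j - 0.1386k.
-0.5336 - 0.7169i + 0.3307j + 0.3033k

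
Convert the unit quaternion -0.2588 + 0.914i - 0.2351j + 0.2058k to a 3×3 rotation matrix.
[[0.8047, -0.3232, 0.4979], [-0.5363, -0.7555, 0.3763], [0.2545, -0.5699, -0.7813]]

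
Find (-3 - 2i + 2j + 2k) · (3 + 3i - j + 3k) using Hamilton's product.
-7 - 7i + 21j - 7k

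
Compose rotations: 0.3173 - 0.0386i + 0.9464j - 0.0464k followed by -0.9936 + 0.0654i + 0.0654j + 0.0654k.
-0.3716 - 0.0058i - 0.9191j + 0.1313k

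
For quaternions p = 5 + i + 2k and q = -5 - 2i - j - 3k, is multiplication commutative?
No: pq = -17 - 13i - 6j - 26k ≠ -17 - 17i - 4j - 24k = qp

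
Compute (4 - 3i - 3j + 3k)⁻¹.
0.093 + 0.0698i + 0.0698j - 0.0698k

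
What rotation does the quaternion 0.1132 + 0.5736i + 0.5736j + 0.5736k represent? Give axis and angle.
axis = (√3/3, √3/3, √3/3), θ = 167°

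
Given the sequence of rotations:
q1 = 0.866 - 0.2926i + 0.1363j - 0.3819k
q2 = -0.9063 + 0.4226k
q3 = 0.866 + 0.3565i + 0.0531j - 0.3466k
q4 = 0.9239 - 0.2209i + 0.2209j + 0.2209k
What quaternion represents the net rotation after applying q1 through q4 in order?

q2 · q1 = -0.6235 + 0.2076i - 0.2472j + 0.7121k
q3 · q2 · q1 = -0.354 - 0.0904i - 0.573j + 0.7336k
q4 · q3 · q2 · q1 = -0.3825 + 0.2833i - 0.4655j + 0.7461k
-0.3825 + 0.2833i - 0.4655j + 0.7461k


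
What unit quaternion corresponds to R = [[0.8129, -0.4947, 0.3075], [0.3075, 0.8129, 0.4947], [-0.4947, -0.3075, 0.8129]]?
0.9272 - 0.2163i + 0.2163j + 0.2163k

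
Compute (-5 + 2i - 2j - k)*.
-5 - 2i + 2j + k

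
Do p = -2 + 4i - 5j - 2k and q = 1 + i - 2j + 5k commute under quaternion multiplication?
No: pq = -6 - 27i - 23j - 15k ≠ -6 + 31i + 21j - 9k = qp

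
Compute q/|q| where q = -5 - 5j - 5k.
-0.5774 - 0.5774j - 0.5774k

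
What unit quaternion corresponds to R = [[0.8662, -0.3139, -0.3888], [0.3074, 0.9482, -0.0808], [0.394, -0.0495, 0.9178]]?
0.9659 + 0.0081i - 0.2026j + 0.1608k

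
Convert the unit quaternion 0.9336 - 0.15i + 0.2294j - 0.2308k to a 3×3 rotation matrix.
[[0.7882, 0.3621, 0.4976], [-0.4998, 0.8485, 0.1742], [-0.3591, -0.386, 0.8498]]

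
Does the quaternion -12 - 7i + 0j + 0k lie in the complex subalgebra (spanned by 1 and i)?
Yes. The quaternion -12 - 7i has j- and k-coefficients y = z = 0, so it lies in the complex subalgebra spanned by 1 and i.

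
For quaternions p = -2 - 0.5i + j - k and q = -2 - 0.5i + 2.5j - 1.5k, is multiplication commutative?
No: pq = -0.25 + 3i - 7.25j + 4.25k ≠ -0.25 + i - 6.75j + 5.75k = qp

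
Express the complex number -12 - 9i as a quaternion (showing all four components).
-12 - 9i + 0j + 0k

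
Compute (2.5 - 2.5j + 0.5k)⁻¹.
0.1961 + 0.1961j - 0.0392k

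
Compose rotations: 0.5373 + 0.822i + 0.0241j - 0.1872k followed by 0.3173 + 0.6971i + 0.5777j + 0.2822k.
-0.3636 + 0.5204i + 0.6805j - 0.3658k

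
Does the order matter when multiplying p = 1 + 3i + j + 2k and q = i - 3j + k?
Yes: pq = -2 + 8i - 4j - 9k ≠ -2 - 6i - 2j + 11k = qp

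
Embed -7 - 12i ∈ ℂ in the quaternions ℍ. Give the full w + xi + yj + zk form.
-7 - 12i + 0j + 0k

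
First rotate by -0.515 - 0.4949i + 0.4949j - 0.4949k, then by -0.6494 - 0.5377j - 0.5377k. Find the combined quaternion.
0.3344 + 0.8536i + 0.2216j + 0.3322k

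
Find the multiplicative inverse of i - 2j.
-0.2i + 0.4j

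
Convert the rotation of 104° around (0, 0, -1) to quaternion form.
0.6157 - 0.788k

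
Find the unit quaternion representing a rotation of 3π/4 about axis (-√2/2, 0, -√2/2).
0.3827 - 0.6533i - 0.6533k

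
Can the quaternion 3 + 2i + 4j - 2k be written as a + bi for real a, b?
No. The quaternion 3 + 2i + 4j - 2k has j-coefficient y = 4 and k-coefficient z = -2, not both zero, so it does not lie in the complex subalgebra spanned by 1 and i.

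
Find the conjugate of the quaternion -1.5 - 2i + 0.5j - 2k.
-1.5 + 2i - 0.5j + 2k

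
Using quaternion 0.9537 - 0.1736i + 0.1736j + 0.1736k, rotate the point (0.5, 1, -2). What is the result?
(-0.493, 0.232, -2.225)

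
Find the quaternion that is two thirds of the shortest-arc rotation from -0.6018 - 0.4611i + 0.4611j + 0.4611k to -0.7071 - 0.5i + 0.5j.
-0.6894 - 0.4997i + 0.4997j + 0.1591k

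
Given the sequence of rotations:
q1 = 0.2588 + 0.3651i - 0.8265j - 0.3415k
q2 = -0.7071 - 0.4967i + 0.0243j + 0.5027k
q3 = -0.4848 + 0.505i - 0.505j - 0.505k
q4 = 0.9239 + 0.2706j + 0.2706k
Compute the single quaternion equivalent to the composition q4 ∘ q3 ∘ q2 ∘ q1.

q2 · q1 = 0.1901 + 0.0205i + 0.6046j + 0.7732k
q3 · q2 · q1 = 0.5933 + 0.0009i - 0.7899j - 0.1552k
q4 · q3 · q2 · q1 = 0.8039 + 0.1726i - 0.569j + 0.0169k
0.8039 + 0.1726i - 0.569j + 0.0169k


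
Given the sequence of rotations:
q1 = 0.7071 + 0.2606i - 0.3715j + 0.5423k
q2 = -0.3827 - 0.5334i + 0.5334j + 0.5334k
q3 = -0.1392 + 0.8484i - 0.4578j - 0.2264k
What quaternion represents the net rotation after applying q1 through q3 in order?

q2 · q1 = -0.2227 + 0.0105i + 0.9476j + 0.2288k
q3 · q2 · q1 = 0.5077 - 0.0806i - 0.2264j + 0.8273k
0.5077 - 0.0806i - 0.2264j + 0.8273k


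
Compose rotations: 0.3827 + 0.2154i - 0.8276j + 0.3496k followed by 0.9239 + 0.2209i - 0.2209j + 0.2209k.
0.046 + 0.3891i - 0.8788j + 0.2723k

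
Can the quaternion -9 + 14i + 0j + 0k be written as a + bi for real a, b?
Yes. The quaternion -9 + 14i has j- and k-coefficients y = z = 0, so it lies in the complex subalgebra spanned by 1 and i.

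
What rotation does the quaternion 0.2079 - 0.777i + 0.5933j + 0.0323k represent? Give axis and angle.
axis = (-0.7944, 0.6066, 0.033), θ = 156°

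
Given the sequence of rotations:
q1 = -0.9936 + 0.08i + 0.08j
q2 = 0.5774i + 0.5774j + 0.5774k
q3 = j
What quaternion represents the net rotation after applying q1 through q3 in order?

q2 · q1 = -0.0924 - 0.6199i - 0.5275j - 0.5737k
q3 · q2 · q1 = 0.5275 - 0.5737i - 0.0924j + 0.6199k
0.5275 - 0.5737i - 0.0924j + 0.6199k


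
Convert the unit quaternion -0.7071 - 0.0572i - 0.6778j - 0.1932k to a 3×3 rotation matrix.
[[0.0065, -0.1957, 0.9806], [0.3508, 0.9188, 0.181], [-0.9364, 0.3428, 0.0746]]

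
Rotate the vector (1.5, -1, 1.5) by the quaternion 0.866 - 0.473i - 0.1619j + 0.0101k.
(0.85, 0.928, 1.979)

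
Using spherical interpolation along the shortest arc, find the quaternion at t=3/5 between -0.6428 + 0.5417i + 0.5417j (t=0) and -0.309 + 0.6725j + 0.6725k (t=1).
-0.5011 + 0.2487i + 0.6971j + 0.4484k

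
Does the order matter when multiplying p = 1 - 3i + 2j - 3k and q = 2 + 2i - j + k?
Yes: pq = 13 - 5i - 6k ≠ 13 - 3i + 6j - 4k = qp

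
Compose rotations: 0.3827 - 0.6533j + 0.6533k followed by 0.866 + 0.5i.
0.3314 + 0.1913i - 0.8924j + 0.2391k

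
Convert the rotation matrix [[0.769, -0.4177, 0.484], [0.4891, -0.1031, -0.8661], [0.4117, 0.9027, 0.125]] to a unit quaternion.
0.6691 + 0.6609i + 0.027j + 0.3388k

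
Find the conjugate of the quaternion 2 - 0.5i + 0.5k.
2 + 0.5i - 0.5k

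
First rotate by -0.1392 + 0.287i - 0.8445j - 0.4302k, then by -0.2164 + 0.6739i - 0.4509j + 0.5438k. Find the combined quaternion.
-0.3101 + 0.4973i + 0.6915j - 0.4223k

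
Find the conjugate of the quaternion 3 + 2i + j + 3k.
3 - 2i - j - 3k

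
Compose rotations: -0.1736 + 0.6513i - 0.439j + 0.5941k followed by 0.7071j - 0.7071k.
0.7305 + 0.1097i - 0.5833j - 0.3378k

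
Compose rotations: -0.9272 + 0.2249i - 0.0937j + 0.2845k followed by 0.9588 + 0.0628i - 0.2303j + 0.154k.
-0.9685 + 0.1063i + 0.1405j + 0.1759k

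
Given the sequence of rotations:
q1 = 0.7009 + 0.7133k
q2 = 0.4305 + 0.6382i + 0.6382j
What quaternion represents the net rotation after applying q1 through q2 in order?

q2 · q1 = 0.3017 + 0.9025i - 0.0079j + 0.3071k
0.3017 + 0.9025i - 0.0079j + 0.3071k


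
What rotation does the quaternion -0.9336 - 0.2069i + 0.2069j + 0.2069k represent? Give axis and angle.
axis = (-√3/3, √3/3, √3/3), θ = 318°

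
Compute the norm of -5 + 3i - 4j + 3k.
√59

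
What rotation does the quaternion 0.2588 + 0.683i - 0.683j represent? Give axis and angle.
axis = (√2/2, -√2/2, 0), θ = 5π/6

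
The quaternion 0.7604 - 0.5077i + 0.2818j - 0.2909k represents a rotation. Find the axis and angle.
axis = (-0.7817, 0.4339, -0.4479), θ = 81°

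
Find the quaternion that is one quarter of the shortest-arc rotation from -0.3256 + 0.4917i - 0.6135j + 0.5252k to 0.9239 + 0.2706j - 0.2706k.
-0.5248 + 0.3932i - 0.568j + 0.4974k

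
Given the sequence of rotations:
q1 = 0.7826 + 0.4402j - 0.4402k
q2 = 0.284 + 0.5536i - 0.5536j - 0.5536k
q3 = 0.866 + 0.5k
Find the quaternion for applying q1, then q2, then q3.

q2 · q1 = 0.2223 + 0.9206i - 0.0645j - 0.3146k
q3 · q2 · q1 = 0.3498 + 0.8295i + 0.4044j - 0.1613k
0.3498 + 0.8295i + 0.4044j - 0.1613k


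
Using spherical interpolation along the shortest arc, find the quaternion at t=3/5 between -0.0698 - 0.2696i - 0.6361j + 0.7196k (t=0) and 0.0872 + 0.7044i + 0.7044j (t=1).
-0.088 - 0.5799i - 0.7435j + 0.3211k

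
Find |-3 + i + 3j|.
√19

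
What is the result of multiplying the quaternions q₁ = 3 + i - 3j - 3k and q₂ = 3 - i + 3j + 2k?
25 + 3i + j - 3k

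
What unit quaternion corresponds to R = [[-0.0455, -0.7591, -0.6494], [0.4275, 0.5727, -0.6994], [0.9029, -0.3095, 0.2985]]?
0.6756 + 0.1443i - 0.5744j + 0.4391k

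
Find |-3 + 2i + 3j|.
√22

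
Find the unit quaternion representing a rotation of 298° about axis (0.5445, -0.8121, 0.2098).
-0.8572 + 0.2804i - 0.4183j + 0.1081k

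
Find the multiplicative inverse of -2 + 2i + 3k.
-0.1176 - 0.1176i - 0.1765k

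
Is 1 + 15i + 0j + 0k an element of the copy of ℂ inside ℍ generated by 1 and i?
Yes. The quaternion 1 + 15i has j- and k-coefficients y = z = 0, so it lies in the complex subalgebra spanned by 1 and i.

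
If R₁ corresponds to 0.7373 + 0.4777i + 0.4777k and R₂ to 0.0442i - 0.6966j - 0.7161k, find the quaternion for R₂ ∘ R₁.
0.321 - 0.3002i - 0.8768j - 0.1952k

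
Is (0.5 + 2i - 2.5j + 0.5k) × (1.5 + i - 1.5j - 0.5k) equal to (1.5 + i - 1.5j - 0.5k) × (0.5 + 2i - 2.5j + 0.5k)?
No: pq = -4.75 + 5.5i - 3j ≠ -4.75 + 1.5i - 6j + k = qp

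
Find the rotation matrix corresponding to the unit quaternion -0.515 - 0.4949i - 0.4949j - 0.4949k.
[[0.0203, -0.0199, 0.9996], [0.9996, 0.0203, -0.0199], [-0.0199, 0.9996, 0.0203]]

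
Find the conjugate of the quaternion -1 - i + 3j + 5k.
-1 + i - 3j - 5k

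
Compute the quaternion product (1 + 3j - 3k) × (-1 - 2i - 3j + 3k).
17 - 2i + 12k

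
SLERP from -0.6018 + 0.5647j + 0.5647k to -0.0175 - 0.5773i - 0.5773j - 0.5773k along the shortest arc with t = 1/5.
-0.5011 + 0.1309i + 0.6049j + 0.6049k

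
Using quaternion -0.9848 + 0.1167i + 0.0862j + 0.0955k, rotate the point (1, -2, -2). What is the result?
(0.845, -2.57, -1.297)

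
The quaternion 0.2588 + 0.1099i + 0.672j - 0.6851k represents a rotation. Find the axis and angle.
axis = (0.1138, 0.6957, -0.7093), θ = 5π/6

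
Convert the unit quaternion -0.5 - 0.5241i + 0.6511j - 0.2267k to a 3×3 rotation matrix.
[[0.0494, -0.9092, -0.4135], [-0.4558, 0.3479, -0.8193], [0.8887, 0.2289, -0.3972]]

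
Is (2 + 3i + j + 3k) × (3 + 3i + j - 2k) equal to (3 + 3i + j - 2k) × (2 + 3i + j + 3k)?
No: pq = 2 + 10i + 20j + 5k ≠ 2 + 20i - 10j + 5k = qp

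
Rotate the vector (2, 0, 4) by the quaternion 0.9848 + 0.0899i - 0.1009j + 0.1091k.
(1.195, -0.403, 4.291)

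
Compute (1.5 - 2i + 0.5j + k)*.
1.5 + 2i - 0.5j - k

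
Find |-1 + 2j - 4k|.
√21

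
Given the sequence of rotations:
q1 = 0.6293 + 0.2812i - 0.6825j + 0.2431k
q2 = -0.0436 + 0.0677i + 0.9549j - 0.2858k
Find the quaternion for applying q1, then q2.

q2 · q1 = 0.6747 + 0.0674i + 0.5339j - 0.5052k
0.6747 + 0.0674i + 0.5339j - 0.5052k


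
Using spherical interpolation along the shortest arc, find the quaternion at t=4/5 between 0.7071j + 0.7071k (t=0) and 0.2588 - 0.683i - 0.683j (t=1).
-0.2227 + 0.5878i + 0.7587j + 0.171k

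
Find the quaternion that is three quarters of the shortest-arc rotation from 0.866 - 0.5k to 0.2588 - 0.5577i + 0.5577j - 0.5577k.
0.4697 - 0.4551i + 0.4551j - 0.6043k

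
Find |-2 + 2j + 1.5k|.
3.202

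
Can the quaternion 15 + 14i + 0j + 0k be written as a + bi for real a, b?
Yes. The quaternion 15 + 14i has j- and k-coefficients y = z = 0, so it lies in the complex subalgebra spanned by 1 and i.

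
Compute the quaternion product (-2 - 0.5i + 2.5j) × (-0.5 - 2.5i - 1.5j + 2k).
3.5 + 10.25i + 2.75j + 3k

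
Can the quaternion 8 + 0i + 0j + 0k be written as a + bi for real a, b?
Yes. The quaternion 8 has j- and k-coefficients y = z = 0, so it lies in the complex subalgebra spanned by 1 and i.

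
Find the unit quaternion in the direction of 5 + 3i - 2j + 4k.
0.6804 + 0.4082i - 0.2722j + 0.5443k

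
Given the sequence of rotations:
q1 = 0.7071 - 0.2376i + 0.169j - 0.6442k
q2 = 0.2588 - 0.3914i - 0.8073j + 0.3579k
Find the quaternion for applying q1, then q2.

q2 · q1 = 0.457 + 0.1213i - 0.8643j - 0.1716k
0.457 + 0.1213i - 0.8643j - 0.1716k


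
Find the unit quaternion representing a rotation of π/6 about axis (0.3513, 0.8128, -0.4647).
0.9659 + 0.0909i + 0.2104j - 0.1203k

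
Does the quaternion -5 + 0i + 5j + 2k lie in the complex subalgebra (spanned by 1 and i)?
No. The quaternion -5 + 5j + 2k has j-coefficient y = 5 and k-coefficient z = 2, not both zero, so it does not lie in the complex subalgebra spanned by 1 and i.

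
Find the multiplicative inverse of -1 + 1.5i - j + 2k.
-0.1212 - 0.1818i + 0.1212j - 0.2424k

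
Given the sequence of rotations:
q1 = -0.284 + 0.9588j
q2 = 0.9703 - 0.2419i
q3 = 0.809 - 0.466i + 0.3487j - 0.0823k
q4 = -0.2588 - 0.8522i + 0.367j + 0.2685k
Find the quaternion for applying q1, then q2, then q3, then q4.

q2 · q1 = -0.2756 + 0.0687i + 0.9303j - 0.2319k
q3 · q2 · q1 = -0.5344 + 0.1797i + 0.5428j - 0.6224k
q4 · q3 · q2 · q1 = 0.2593 + 0.0347i - 0.8188j - 0.5109k
0.2593 + 0.0347i - 0.8188j - 0.5109k


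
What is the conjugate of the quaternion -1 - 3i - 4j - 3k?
-1 + 3i + 4j + 3k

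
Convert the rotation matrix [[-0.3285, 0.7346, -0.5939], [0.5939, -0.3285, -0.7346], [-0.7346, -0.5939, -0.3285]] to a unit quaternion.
-0.061 - 0.5763i - 0.5763j + 0.5763k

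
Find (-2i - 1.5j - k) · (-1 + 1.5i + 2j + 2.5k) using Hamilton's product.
8.5 + 0.25i + 5j - 0.75k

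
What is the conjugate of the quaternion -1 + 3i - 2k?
-1 - 3i + 2k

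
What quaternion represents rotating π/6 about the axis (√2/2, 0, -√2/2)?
0.9659 + 0.183i - 0.183k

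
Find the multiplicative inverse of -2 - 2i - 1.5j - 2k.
-0.1404 + 0.1404i + 0.1053j + 0.1404k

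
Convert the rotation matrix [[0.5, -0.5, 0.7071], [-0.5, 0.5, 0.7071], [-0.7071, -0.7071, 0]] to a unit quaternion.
0.7071 - 0.5i + 0.5j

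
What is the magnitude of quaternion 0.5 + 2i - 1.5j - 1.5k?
2.958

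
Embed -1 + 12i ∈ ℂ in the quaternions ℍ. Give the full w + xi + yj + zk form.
-1 + 12i + 0j + 0k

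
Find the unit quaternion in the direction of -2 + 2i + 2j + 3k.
-0.4364 + 0.4364i + 0.4364j + 0.6547k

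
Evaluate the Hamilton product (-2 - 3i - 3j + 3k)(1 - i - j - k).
-5 + 5i - 7j + 5k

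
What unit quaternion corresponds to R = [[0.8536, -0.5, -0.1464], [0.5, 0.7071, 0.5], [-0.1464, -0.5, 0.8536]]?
0.9239 - 0.2706i + 0.2706k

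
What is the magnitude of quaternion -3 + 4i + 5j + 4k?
√66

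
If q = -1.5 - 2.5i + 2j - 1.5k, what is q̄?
-1.5 + 2.5i - 2j + 1.5k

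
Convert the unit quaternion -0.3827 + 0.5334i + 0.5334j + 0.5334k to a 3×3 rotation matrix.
[[-0.1381, 0.9773, 0.1608], [0.1608, -0.1381, 0.9773], [0.9773, 0.1608, -0.1381]]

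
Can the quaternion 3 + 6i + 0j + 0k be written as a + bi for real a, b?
Yes. The quaternion 3 + 6i has j- and k-coefficients y = z = 0, so it lies in the complex subalgebra spanned by 1 and i.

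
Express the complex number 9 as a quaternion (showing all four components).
9 + 0i + 0j + 0k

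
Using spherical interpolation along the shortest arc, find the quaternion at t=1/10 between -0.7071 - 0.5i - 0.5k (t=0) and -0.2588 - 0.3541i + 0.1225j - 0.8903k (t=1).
-0.6725 - 0.4938i + 0.0131j - 0.5512k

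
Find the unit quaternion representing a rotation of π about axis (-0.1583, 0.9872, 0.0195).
-0.1583i + 0.9872j + 0.0195k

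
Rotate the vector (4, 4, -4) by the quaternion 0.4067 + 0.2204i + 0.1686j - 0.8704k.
(1.827, -3.093, -5.924)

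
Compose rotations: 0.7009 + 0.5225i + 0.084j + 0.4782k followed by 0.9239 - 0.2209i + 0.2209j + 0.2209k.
0.6388 + 0.415i + 0.4535j + 0.4627k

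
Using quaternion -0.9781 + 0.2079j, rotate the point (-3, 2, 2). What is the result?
(-3.554, 2, 0.607)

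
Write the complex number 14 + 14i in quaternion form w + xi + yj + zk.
14 + 14i + 0j + 0k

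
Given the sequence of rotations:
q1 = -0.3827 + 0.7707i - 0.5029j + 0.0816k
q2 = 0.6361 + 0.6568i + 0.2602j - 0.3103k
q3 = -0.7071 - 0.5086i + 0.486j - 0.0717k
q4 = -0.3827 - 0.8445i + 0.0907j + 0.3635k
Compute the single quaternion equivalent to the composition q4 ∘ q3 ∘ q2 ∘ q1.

q2 · q1 = -0.5935 + 0.1041i - 0.7122j - 0.3602k
q3 · q2 · q1 = 0.7929 + 0.0021i + 0.0245j + 0.6089k
q4 · q3 · q2 · q1 = -0.5252 - 0.6241i + 0.5775j + 0.0343k
-0.5252 - 0.6241i + 0.5775j + 0.0343k


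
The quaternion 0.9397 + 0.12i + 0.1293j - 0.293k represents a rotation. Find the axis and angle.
axis = (0.3509, 0.3781, -0.8567), θ = 40°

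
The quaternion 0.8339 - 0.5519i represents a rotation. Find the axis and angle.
axis = (-1, 0, 0), θ = 67°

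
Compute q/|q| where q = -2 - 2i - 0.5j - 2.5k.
-0.5252 - 0.5252i - 0.1313j - 0.6565k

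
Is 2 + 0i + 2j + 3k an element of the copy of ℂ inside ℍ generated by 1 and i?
No. The quaternion 2 + 2j + 3k has j-coefficient y = 2 and k-coefficient z = 3, not both zero, so it does not lie in the complex subalgebra spanned by 1 and i.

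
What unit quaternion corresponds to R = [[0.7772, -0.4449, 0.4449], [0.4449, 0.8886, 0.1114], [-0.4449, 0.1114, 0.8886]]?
0.9427 + 0.236j + 0.236k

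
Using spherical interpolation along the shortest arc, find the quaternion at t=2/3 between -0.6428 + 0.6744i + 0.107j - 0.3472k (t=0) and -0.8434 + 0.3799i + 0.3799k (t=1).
-0.8404 + 0.5214i + 0.0397j + 0.1422k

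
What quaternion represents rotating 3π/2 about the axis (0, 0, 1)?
-0.7071 + 0.7071k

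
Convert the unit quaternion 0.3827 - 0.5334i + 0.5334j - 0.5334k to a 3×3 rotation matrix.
[[-0.1381, -0.1608, 0.9773], [-0.9773, -0.1381, -0.1608], [0.1608, -0.9773, -0.1381]]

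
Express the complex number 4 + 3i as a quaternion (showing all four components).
4 + 3i + 0j + 0k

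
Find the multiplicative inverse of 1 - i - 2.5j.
0.1212 + 0.1212i + 0.303j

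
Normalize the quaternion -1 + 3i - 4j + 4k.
-0.1543 + 0.4629i - 0.6172j + 0.6172k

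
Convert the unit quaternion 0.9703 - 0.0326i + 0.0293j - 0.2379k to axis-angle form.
axis = (-0.1348, 0.1211, -0.9834), θ = 28°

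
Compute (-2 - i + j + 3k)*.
-2 + i - j - 3k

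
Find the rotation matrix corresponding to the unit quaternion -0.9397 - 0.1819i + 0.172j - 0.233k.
[[0.8323, -0.5005, -0.2385], [0.3753, 0.8252, -0.422], [0.408, 0.2617, 0.8747]]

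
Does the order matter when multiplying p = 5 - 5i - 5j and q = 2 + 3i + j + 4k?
Yes: pq = 30 - 15i + 15j + 30k ≠ 30 + 25i - 25j + 10k = qp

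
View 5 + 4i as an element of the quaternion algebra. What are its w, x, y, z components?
5 + 4i + 0j + 0k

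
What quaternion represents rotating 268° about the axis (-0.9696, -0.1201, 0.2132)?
-0.6947 - 0.6975i - 0.0864j + 0.1534k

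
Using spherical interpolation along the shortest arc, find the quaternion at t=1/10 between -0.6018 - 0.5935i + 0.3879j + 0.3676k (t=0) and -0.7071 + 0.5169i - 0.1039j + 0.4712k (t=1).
-0.672 - 0.498i + 0.3572j + 0.4158k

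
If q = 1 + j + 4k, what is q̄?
1 - j - 4k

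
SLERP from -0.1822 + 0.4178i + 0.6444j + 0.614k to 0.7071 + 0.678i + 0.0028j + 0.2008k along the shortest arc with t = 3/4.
0.5456 + 0.7184i + 0.2147j + 0.3743k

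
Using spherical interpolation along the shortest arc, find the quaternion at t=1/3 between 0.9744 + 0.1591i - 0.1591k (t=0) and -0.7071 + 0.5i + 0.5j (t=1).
0.9723 - 0.0745i - 0.1895j - 0.115k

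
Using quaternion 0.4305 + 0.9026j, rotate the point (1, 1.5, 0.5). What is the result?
(-0.241, 1.5, -1.092)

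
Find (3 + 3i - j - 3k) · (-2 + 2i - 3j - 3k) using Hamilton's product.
-24 - 6i - 4j - 10k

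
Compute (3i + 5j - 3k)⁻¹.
-0.0698i - 0.1163j + 0.0698k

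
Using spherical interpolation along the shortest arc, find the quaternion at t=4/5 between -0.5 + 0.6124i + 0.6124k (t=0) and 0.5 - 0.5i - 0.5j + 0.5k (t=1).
-0.5836 + 0.6139i + 0.4491j - 0.2843k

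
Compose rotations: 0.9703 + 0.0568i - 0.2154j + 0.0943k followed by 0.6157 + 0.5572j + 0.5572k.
0.6649 + 0.2075i + 0.4397j + 0.5671k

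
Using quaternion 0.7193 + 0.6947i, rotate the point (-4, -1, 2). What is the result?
(-4, -2.034, -0.93)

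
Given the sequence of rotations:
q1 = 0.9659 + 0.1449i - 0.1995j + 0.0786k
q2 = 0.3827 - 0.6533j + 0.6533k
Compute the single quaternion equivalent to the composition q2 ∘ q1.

q2 · q1 = 0.188 + 0.1344i - 0.6127j + 0.7558k
0.188 + 0.1344i - 0.6127j + 0.7558k


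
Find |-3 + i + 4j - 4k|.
√42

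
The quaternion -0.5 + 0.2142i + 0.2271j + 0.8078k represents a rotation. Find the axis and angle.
axis = (0.2473, 0.2622, 0.9328), θ = 4π/3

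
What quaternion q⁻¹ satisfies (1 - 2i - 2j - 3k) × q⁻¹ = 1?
0.0556 + 0.1111i + 0.1111j + 0.1667k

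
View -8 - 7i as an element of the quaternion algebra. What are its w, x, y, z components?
-8 - 7i + 0j + 0k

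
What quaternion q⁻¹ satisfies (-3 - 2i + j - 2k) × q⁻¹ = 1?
-0.1667 + 0.1111i - 0.0556j + 0.1111k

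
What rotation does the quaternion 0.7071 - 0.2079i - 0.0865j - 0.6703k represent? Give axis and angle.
axis = (-0.294, -0.1223, -0.9479), θ = π/2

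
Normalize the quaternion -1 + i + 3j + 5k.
-0.1667 + 0.1667i + 0.5j + 0.8333k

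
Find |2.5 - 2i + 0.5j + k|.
3.391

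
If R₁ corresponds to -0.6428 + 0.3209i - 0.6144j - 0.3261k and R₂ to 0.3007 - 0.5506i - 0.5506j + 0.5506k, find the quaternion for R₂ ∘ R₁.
-0.1753 + 0.9683i + 0.1663j + 0.063k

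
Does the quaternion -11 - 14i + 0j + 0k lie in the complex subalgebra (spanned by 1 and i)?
Yes. The quaternion -11 - 14i has j- and k-coefficients y = z = 0, so it lies in the complex subalgebra spanned by 1 and i.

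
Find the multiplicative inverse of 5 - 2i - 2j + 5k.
0.0862 + 0.0345i + 0.0345j - 0.0862k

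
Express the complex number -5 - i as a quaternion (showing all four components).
-5 - i + 0j + 0k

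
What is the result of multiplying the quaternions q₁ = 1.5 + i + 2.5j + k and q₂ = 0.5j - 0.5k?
-0.75 - 1.75i + 1.25j - 0.25k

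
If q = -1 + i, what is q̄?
-1 - i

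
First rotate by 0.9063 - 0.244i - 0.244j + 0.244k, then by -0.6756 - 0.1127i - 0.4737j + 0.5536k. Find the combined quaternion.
-0.8905 + 0.0822i - 0.372j + 0.2488k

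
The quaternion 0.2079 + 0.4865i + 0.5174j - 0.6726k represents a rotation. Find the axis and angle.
axis = (0.4974, 0.529, -0.6876), θ = 156°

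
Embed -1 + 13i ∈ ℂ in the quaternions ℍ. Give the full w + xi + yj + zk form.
-1 + 13i + 0j + 0k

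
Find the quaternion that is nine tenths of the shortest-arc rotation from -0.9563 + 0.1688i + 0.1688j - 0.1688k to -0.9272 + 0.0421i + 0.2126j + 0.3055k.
-0.9409 + 0.0558i + 0.2105j + 0.2596k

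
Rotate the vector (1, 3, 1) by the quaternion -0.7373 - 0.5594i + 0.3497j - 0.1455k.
(-1.457, -0.108, 2.977)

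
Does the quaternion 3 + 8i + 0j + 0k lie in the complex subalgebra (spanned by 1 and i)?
Yes. The quaternion 3 + 8i has j- and k-coefficients y = z = 0, so it lies in the complex subalgebra spanned by 1 and i.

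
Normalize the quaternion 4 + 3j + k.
0.7845 + 0.5883j + 0.1961k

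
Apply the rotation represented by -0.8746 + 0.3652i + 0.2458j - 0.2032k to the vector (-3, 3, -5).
(-0.026, -2.347, -6.123)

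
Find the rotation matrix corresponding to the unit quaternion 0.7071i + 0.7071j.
[[0, 1, 0], [1, 0, 0], [0, 0, -1]]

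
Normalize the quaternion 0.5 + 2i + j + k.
0.2 + 0.8i + 0.4j + 0.4k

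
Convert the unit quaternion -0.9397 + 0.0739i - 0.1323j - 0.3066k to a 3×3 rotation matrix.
[[0.777, -0.5958, 0.2033], [0.5567, 0.8011, 0.22], [-0.294, -0.0578, 0.9541]]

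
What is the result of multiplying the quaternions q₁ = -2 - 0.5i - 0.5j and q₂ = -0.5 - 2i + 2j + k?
1 + 3.75i - 3.25j - 4k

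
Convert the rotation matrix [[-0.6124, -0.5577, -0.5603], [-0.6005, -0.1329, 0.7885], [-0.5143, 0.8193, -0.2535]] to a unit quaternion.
-0.0175 - 0.4399i + 0.6582j + 0.6107k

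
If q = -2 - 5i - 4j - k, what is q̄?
-2 + 5i + 4j + k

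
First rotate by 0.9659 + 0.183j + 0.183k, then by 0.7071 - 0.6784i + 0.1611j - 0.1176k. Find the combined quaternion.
0.675 - 0.6043i + 0.4092j - 0.1083k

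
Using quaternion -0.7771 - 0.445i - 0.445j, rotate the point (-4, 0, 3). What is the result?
(-0.341, -3.659, 3.39)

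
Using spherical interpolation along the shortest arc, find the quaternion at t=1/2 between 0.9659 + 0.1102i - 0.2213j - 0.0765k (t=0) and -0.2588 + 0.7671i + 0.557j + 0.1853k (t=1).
0.7587 - 0.4069i - 0.4821j - 0.1622k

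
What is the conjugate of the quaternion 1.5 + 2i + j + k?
1.5 - 2i - j - k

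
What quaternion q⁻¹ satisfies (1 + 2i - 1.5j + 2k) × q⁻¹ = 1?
0.0889 - 0.1778i + 0.1333j - 0.1778k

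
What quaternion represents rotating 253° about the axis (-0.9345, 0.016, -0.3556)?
-0.5948 - 0.7512i + 0.0129j - 0.2859k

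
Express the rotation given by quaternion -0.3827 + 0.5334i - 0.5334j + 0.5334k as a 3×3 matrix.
[[-0.1381, -0.1608, 0.9773], [-0.9773, -0.1381, -0.1608], [0.1608, -0.9773, -0.1381]]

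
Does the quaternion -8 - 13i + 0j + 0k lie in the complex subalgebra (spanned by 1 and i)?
Yes. The quaternion -8 - 13i has j- and k-coefficients y = z = 0, so it lies in the complex subalgebra spanned by 1 and i.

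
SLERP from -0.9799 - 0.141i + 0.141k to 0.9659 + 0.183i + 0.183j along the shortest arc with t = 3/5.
-0.978 - 0.1673i - 0.1105j + 0.0568k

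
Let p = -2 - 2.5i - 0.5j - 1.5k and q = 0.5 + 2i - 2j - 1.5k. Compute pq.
0.75 - 7.5i - 3j + 8.25k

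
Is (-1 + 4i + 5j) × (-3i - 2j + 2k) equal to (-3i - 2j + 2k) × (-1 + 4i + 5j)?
No: pq = 22 + 13i - 6j + 5k ≠ 22 - 7i + 10j - 9k = qp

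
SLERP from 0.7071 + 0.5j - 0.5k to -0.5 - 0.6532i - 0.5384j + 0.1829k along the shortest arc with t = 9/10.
0.5372 + 0.5996i + 0.5496j - 0.2232k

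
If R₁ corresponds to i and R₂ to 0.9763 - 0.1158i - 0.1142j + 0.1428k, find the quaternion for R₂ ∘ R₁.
0.1158 + 0.9763i + 0.1428j + 0.1142k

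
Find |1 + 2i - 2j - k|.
√10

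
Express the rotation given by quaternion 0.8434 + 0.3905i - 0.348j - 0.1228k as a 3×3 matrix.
[[0.7276, -0.0646, -0.6829], [-0.4789, 0.6649, -0.5732], [0.4911, 0.7442, 0.4528]]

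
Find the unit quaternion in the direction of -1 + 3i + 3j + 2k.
-0.2085 + 0.6255i + 0.6255j + 0.417k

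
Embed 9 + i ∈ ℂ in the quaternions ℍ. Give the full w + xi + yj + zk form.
9 + i + 0j + 0k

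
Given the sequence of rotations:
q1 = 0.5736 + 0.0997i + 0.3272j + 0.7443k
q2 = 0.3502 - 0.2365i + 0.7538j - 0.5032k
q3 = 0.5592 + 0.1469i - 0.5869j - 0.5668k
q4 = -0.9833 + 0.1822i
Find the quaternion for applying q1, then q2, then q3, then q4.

q2 · q1 = 0.3523 + 0.625i + 0.6728j - 0.1805k
q3 · q2 · q1 = 0.3978 + 0.8885i - 0.1583j + 0.165k
q4 · q3 · q2 · q1 = -0.553 - 0.8012i + 0.1256j - 0.1911k
-0.553 - 0.8012i + 0.1256j - 0.1911k


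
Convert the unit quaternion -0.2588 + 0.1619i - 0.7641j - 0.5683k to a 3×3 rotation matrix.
[[-0.8136, -0.5416, 0.2115], [0.0467, 0.3016, 0.9523], [-0.5795, 0.7847, -0.2201]]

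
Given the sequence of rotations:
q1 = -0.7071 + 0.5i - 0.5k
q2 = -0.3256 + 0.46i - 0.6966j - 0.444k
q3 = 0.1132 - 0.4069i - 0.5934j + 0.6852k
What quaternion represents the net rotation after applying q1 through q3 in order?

q2 · q1 = -0.2218 - 0.1398i + 0.5006j + 0.8251k
q3 · q2 · q1 = -0.3503 - 0.7582i + 0.4282j - 0.3452k
-0.3503 - 0.7582i + 0.4282j - 0.3452k


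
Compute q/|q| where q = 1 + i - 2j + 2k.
0.3162 + 0.3162i - 0.6325j + 0.6325k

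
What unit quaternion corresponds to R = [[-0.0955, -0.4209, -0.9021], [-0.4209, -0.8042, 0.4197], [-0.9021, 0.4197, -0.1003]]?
0.6725i - 0.3129j - 0.6707k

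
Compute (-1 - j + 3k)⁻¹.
-0.0909 + 0.0909j - 0.2727k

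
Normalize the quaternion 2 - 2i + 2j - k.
0.5547 - 0.5547i + 0.5547j - 0.2774k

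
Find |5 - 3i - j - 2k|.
√39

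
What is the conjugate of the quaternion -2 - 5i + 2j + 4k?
-2 + 5i - 2j - 4k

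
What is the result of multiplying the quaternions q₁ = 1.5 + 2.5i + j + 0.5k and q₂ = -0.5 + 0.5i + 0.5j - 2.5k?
-1.25 - 3.25i + 6.75j - 3.25k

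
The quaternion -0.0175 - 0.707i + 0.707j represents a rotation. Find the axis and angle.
axis = (-√2/2, √2/2, 0), θ = 182°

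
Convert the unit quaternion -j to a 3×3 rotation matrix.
[[-1, 0, 0], [0, 1, 0], [0, 0, -1]]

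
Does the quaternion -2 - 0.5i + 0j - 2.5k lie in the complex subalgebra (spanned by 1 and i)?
No. The quaternion -2 - 0.5i - 2.5k has j-coefficient y = 0 and k-coefficient z = -2.5, not both zero, so it does not lie in the complex subalgebra spanned by 1 and i.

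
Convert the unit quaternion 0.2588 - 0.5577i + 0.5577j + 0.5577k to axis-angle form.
axis = (-√3/3, √3/3, √3/3), θ = 5π/6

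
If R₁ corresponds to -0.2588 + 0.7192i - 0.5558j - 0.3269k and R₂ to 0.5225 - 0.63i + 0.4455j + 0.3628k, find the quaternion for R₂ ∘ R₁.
0.6841 + 0.5948i - 0.3507j - 0.2349k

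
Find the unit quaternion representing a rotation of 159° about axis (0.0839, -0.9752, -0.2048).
0.1822 + 0.0825i - 0.9589j - 0.2014k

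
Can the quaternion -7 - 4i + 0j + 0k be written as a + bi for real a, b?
Yes. The quaternion -7 - 4i has j- and k-coefficients y = z = 0, so it lies in the complex subalgebra spanned by 1 and i.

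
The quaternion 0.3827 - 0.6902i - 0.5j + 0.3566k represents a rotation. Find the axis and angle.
axis = (-0.7471, -0.5412, 0.386), θ = 3π/4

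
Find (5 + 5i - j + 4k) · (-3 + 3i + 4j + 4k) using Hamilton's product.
-42 - 20i + 15j + 31k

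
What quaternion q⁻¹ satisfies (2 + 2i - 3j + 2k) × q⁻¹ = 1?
0.0952 - 0.0952i + 0.1429j - 0.0952k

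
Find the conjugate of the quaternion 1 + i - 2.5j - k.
1 - i + 2.5j + k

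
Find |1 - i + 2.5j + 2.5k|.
3.808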